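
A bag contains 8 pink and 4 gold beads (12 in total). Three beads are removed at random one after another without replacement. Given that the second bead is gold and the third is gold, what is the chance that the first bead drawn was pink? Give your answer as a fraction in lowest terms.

4/5

P(first=pink and the second bead is gold and the third is gold) = (8/12)·(4/11)·(3/10) = 4/55.
P(E) = Σ over first color = 4/55 + 1/55 = 1/11.
By Bayes, P(first=pink | E) = 4/55 / 1/11 = 4/5 ≈ 0.8000.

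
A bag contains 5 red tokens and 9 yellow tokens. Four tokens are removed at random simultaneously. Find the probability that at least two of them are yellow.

906/1001

Sum the hypergeometric tail for j = 2,…,4 yellow tokens.
Favorable = C(9,2)·C(5,2) + C(9,3)·C(5,1) + C(9,4)·C(5,0) = 906; total = C(14,4) = 1001.
P = 906/1001 = 906/1001 ≈ 0.9051.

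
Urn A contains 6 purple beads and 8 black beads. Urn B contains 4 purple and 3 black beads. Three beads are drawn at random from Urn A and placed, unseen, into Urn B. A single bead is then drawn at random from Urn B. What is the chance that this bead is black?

33/70

Condition on how many of the transferred beads are black (from Urn A: 8 black of 14; then Urn B has 10 total).
  0 black: C(8,0)C(6,3)/C(14,3) = 5/91; then P = 3/10
  1 black: C(8,1)C(6,2)/C(14,3) = 30/91; then P = 4/10
  2 black: C(8,2)C(6,1)/C(14,3) = 6/13; then P = 5/10
  3 black: C(8,3)C(6,0)/C(14,3) = 2/13; then P = 6/10
P(black from Urn B) = 33/70 ≈ 0.4714.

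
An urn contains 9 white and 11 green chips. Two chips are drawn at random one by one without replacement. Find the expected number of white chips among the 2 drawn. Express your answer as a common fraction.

By linearity of expectation, E[X] = Σ P(draw i is white); by symmetry each draw (even without replacement) has P(white) = 9/20.
E[X] = 2 · 9/20 = 9/10 ≈ 0.9000.

9/10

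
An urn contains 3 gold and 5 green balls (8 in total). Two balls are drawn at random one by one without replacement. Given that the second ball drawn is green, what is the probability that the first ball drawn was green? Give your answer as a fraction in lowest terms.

4/7

P(first=green and the second ball drawn is green) = (5/8)·(4/7) = 5/14.
P(the second ball drawn is green) = Σ over first color = 15/56 + 5/14 = 5/8.
By Bayes, P(first=green | the second ball drawn is green) = 5/14 / 5/8 = 4/7 ≈ 0.5714.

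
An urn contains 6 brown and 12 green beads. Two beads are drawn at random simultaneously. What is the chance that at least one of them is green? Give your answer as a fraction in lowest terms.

Use the complement: P(at least one green) = 1 − P(no green).
P(none) = C(6,2)/C(18,2) = 15/153.
So P = 1 − 15/153 = 46/51 ≈ 0.9020.

46/51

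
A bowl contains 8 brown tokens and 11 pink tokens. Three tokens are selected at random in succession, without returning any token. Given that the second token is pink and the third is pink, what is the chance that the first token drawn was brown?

8/17

P(first=brown and the second token is pink and the third is pink) = (8/19)·(11/18)·(10/17) = 440/2907.
P(E) = Σ over first color = 440/2907 + 55/323 = 55/171.
By Bayes, P(first=brown | E) = 440/2907 / 55/171 = 8/17 ≈ 0.4706.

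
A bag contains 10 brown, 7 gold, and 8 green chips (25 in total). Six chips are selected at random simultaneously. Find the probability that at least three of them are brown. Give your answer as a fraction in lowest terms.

Sum the hypergeometric tail for j = 3,…,6 brown chips.
Favorable = C(10,3)·C(15,3) + C(10,4)·C(15,2) + C(10,5)·C(15,1) + C(10,6)·C(15,0) = 80640; total = C(25,6) = 177100.
P = 80640/177100 = 576/1265 ≈ 0.4553.

576/1265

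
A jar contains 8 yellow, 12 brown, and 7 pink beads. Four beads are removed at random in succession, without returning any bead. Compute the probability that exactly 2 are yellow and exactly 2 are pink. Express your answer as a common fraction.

98/2925

Unordered draws without replacement: count favorable combinations over C(27,4).
Favorable = C(8,2) · C(12,0) · C(7,2) = 588; total = C(27,4) = 17550.
P = 588/17550 = 98/2925 ≈ 0.0335.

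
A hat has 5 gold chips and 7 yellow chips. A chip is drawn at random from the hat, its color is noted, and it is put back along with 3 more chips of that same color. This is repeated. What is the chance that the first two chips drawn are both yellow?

7/18

After a yellow draw the hat holds 10 yellow out of 15.
P = (7/12)·(10/15) = 7/18 ≈ 0.3889.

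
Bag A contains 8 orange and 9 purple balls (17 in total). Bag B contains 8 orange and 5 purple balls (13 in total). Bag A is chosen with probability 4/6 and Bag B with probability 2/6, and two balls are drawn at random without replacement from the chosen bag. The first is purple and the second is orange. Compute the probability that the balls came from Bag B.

170/521

P(E | Bag A) = 9/34; P(E | Bag B) = 10/39.
P(E) = 2/3·9/34 + 1/3·10/39 = 521/1989.
By Bayes' rule, P(Bag B | E) = 10/117 / 521/1989 = 170/521 ≈ 0.3263.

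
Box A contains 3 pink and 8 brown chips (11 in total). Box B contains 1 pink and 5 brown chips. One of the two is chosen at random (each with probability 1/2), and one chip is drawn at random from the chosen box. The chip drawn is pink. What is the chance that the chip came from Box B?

P(pink | Box A) = 3/11; P(pink | Box B) = 1/6.
P(pink) = 1/2·3/11 + 1/2·1/6 = 29/132.
By Bayes' rule, P(Box B | pink) = 1/12 / 29/132 = 11/29 ≈ 0.3793.

11/29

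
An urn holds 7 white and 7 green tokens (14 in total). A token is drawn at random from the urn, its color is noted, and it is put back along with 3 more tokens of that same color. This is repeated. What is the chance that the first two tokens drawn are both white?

5/17

After a white draw the urn holds 10 white out of 17.
P = (7/14)·(10/17) = 5/17 ≈ 0.2941.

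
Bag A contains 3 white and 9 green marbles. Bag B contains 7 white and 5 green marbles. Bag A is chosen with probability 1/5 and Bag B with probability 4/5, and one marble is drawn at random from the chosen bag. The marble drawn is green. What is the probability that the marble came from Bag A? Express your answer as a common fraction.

P(green | Bag A) = 3/4; P(green | Bag B) = 5/12.
P(green) = 1/5·3/4 + 4/5·5/12 = 29/60.
By Bayes' rule, P(Bag A | green) = 3/20 / 29/60 = 9/29 ≈ 0.3103.

9/29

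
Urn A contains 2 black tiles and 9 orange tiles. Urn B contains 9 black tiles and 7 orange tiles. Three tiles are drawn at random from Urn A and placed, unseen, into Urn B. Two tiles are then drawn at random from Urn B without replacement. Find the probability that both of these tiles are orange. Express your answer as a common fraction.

Condition on how many of the transferred tiles are orange (from Urn A: 9 orange of 11; then Urn B has 19 total).
  1 orange: C(9,1)C(2,2)/C(11,3) = 3/55; then P = C(8,2)/C(19,2) = 28/171
  2 orange: C(9,2)C(2,1)/C(11,3) = 24/55; then P = C(9,2)/C(19,2) = 4/19
  3 orange: C(9,3)C(2,0)/C(11,3) = 28/55; then P = C(10,2)/C(19,2) = 5/19
P(both orange) = 736/3135 ≈ 0.2348.

736/3135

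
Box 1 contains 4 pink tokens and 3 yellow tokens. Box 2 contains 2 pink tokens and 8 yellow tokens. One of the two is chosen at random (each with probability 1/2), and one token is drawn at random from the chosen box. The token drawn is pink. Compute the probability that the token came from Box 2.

7/27

P(pink | Box 1) = 4/7; P(pink | Box 2) = 1/5.
P(pink) = 1/2·4/7 + 1/2·1/5 = 27/70.
By Bayes' rule, P(Box 2 | pink) = 1/10 / 27/70 = 7/27 ≈ 0.2593.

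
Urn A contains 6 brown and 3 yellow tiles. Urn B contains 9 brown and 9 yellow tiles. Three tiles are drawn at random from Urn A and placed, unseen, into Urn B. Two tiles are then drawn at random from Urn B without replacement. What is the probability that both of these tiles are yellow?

Condition on how many of the transferred tiles are yellow (from Urn A: 3 yellow of 9; then Urn B has 21 total).
  0 yellow: C(3,0)C(6,3)/C(9,3) = 5/21; then P = C(9,2)/C(21,2) = 6/35
  1 yellow: C(3,1)C(6,2)/C(9,3) = 15/28; then P = C(10,2)/C(21,2) = 3/14
  2 yellow: C(3,2)C(6,1)/C(9,3) = 3/14; then P = C(11,2)/C(21,2) = 11/42
  3 yellow: C(3,3)C(6,0)/C(9,3) = 1/84; then P = C(12,2)/C(21,2) = 11/35
P(both yellow) = 181/840 ≈ 0.2155.

181/840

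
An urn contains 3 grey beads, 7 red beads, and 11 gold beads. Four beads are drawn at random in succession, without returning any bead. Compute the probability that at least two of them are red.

116/285

Sum the hypergeometric tail for j = 2,…,4 red beads.
Favorable = C(7,2)·C(14,2) + C(7,3)·C(14,1) + C(7,4)·C(14,0) = 2436; total = C(21,4) = 5985.
P = 2436/5985 = 116/285 ≈ 0.4070.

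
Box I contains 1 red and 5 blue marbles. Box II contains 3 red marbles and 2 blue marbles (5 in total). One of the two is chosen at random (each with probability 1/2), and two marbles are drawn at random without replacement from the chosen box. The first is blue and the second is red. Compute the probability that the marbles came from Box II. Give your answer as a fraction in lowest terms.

9/14

P(E | Box I) = 1/6; P(E | Box II) = 3/10.
P(E) = 1/2·1/6 + 1/2·3/10 = 7/30.
By Bayes' rule, P(Box II | E) = 3/20 / 7/30 = 9/14 ≈ 0.6429.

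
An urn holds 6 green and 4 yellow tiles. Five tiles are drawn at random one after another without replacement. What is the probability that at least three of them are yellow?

Sum the hypergeometric tail for j = 3,…,4 yellow tiles.
Favorable = C(4,3)·C(6,2) + C(4,4)·C(6,1) = 66; total = C(10,5) = 252.
P = 66/252 = 11/42 ≈ 0.2619.

11/42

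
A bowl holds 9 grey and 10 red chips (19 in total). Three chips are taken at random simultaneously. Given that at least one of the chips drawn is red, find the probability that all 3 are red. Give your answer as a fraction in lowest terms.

8/59

P(all 3 red) = C(10,3)/C(19,3) = 40/323; P(at least one red) = 1 − C(9,3)/C(19,3) = 295/323.
Since 'all 3 red' ⊆ 'at least one red', P(all 3 | at least one) = 40/323 / 295/323 = 8/59 ≈ 0.1356.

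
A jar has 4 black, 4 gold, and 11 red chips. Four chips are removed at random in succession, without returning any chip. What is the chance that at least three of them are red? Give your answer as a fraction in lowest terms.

Sum the hypergeometric tail for j = 3,…,4 red chips.
Favorable = C(11,3)·C(8,1) + C(11,4)·C(8,0) = 1650; total = C(19,4) = 3876.
P = 1650/3876 = 275/646 ≈ 0.4257.

275/646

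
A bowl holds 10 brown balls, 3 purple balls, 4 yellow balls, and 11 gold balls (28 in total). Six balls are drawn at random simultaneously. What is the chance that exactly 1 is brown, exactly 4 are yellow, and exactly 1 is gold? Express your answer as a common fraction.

11/37674

Unordered draws without replacement: count favorable combinations over C(28,6).
Favorable = C(10,1) · C(3,0) · C(4,4) · C(11,1) = 110; total = C(28,6) = 376740.
P = 110/376740 = 11/37674 ≈ 0.0003.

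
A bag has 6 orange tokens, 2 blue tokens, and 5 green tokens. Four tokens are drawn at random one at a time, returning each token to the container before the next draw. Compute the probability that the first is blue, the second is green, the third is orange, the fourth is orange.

360/28561

Multiply the conditional probability of each draw in order, with replacement (the composition resets each draw).
P = (2/13) · (5/13) · (6/13) · (6/13) = 360/28561 ≈ 0.0126.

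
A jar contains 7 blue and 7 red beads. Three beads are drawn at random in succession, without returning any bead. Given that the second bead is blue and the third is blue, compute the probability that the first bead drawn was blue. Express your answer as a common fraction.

5/12

P(first=blue and the second bead is blue and the third is blue) = (7/14)·(6/13)·(5/12) = 5/52.
P(E) = Σ over first color = 5/52 + 7/52 = 3/13.
By Bayes, P(first=blue | E) = 5/52 / 3/13 = 5/12 ≈ 0.4167.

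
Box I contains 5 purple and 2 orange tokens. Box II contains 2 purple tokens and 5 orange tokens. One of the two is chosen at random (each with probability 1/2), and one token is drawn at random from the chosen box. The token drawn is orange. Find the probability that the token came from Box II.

P(orange | Box I) = 2/7; P(orange | Box II) = 5/7.
P(orange) = 1/2·2/7 + 1/2·5/7 = 1/2.
By Bayes' rule, P(Box II | orange) = 5/14 / 1/2 = 5/7 ≈ 0.7143.

5/7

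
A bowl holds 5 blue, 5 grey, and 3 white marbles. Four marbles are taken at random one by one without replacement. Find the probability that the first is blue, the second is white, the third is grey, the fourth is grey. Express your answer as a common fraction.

Multiply the conditional probability of each draw in order, without replacement, so each draw removes one from its color and from the total.
P = (5/13) · (3/12) · (5/11) · (4/10) = 5/286 ≈ 0.0175.

5/286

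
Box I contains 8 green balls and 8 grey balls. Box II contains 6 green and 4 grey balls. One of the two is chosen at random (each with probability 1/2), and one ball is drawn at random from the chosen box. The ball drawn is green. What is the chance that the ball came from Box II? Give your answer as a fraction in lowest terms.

P(green | Box I) = 1/2; P(green | Box II) = 3/5.
P(green) = 1/2·1/2 + 1/2·3/5 = 11/20.
By Bayes' rule, P(Box II | green) = 3/10 / 11/20 = 6/11 ≈ 0.5455.

6/11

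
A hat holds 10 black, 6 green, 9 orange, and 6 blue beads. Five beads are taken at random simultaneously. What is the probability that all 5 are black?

4/2697

Unordered draws without replacement: count favorable combinations over C(31,5).
Favorable = C(10,5) · C(6,0) · C(9,0) · C(6,0) = 252; total = C(31,5) = 169911.
P = 252/169911 = 4/2697 ≈ 0.0015.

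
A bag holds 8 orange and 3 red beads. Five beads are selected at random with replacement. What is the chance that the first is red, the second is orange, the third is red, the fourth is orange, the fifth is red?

Multiply the conditional probability of each draw in order, with replacement (the composition resets each draw).
P = (3/11) · (8/11) · (3/11) · (8/11) · (3/11) = 1728/161051 ≈ 0.0107.

1728/161051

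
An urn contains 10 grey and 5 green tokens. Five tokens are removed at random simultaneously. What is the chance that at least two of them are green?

81/143

Sum the hypergeometric tail for j = 2,…,5 green tokens.
Favorable = C(5,2)·C(10,3) + C(5,3)·C(10,2) + C(5,4)·C(10,1) + C(5,5)·C(10,0) = 1701; total = C(15,5) = 3003.
P = 1701/3003 = 81/143 ≈ 0.5664.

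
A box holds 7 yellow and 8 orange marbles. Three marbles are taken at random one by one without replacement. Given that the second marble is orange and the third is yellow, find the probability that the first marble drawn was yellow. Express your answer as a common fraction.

6/13

P(first=yellow and the second marble is orange and the third is yellow) = (7/15)·(8/14)·(6/13) = 8/65.
P(E) = Σ over first color = 8/65 + 28/195 = 4/15.
By Bayes, P(first=yellow | E) = 8/65 / 4/15 = 6/13 ≈ 0.4615.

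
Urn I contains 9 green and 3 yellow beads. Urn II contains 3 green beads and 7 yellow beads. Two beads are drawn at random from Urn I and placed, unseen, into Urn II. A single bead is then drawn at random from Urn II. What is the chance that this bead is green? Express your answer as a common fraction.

3/8

Condition on how many of the transferred beads are green (from Urn I: 9 green of 12; then Urn II has 12 total).
  0 green: C(9,0)C(3,2)/C(12,2) = 1/22; then P = 3/12
  1 green: C(9,1)C(3,1)/C(12,2) = 9/22; then P = 4/12
  2 green: C(9,2)C(3,0)/C(12,2) = 6/11; then P = 5/12
P(green from Urn II) = 3/8 ≈ 0.3750.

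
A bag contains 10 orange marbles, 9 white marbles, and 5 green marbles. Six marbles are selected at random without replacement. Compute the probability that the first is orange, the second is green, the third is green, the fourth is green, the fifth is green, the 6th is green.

5/403788

Multiply the conditional probability of each draw in order, without replacement, so each draw removes one from its color and from the total.
P = (10/24) · (5/23) · (4/22) · (3/21) · (2/20) · (1/19) = 5/403788 ≈ 0.0000.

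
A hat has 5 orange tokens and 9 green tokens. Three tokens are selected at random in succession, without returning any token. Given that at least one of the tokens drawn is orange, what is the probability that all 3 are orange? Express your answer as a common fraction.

1/28

P(all 3 orange) = C(5,3)/C(14,3) = 5/182; P(at least one orange) = 1 − C(9,3)/C(14,3) = 10/13.
Since 'all 3 orange' ⊆ 'at least one orange', P(all 3 | at least one) = 5/182 / 10/13 = 1/28 ≈ 0.0357.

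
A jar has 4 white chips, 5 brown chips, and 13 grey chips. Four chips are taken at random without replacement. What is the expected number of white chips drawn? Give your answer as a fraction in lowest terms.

8/11

By linearity of expectation, E[X] = Σ P(draw i is white); by symmetry each draw (even without replacement) has P(white) = 4/22.
E[X] = 4 · 4/22 = 8/11 ≈ 0.7273.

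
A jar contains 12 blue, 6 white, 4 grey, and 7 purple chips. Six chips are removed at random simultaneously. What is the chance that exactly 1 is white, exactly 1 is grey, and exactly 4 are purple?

Unordered draws without replacement: count favorable combinations over C(29,6).
Favorable = C(12,0) · C(6,1) · C(4,1) · C(7,4) = 840; total = C(29,6) = 475020.
P = 840/475020 = 2/1131 ≈ 0.0018.

2/1131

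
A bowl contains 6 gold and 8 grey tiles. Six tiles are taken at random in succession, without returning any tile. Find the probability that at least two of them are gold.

Sum the hypergeometric tail for j = 2,…,6 gold tiles.
Favorable = C(6,2)·C(8,4) + C(6,3)·C(8,3) + C(6,4)·C(8,2) + C(6,5)·C(8,1) + C(6,6)·C(8,0) = 2639; total = C(14,6) = 3003.
P = 2639/3003 = 29/33 ≈ 0.8788.

29/33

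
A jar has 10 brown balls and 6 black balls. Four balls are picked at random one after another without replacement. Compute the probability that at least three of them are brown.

Sum the hypergeometric tail for j = 3,…,4 brown balls.
Favorable = C(10,3)·C(6,1) + C(10,4)·C(6,0) = 930; total = C(16,4) = 1820.
P = 930/1820 = 93/182 ≈ 0.5110.

93/182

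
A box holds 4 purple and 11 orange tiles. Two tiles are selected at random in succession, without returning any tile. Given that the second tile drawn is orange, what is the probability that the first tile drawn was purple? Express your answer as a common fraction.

P(first=purple and the second tile drawn is orange) = (4/15)·(11/14) = 22/105.
P(the second tile drawn is orange) = Σ over first color = 22/105 + 11/21 = 11/15.
By Bayes, P(first=purple | the second tile drawn is orange) = 22/105 / 11/15 = 2/7 ≈ 0.2857.

2/7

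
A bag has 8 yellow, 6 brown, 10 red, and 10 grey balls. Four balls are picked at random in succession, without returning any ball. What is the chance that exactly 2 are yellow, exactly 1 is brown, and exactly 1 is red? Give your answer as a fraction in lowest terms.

210/5797

Unordered draws without replacement: count favorable combinations over C(34,4).
Favorable = C(8,2) · C(6,1) · C(10,1) · C(10,0) = 1680; total = C(34,4) = 46376.
P = 1680/46376 = 210/5797 ≈ 0.0362.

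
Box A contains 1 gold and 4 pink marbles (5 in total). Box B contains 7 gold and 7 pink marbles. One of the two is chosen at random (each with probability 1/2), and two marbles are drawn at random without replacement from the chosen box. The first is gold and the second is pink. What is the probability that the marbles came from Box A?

P(E | Box A) = 1/5; P(E | Box B) = 7/26.
P(E) = 1/2·1/5 + 1/2·7/26 = 61/260.
By Bayes' rule, P(Box A | E) = 1/10 / 61/260 = 26/61 ≈ 0.4262.

26/61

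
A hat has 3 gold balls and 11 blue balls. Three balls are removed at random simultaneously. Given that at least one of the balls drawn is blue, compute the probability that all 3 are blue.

P(all 3 blue) = C(11,3)/C(14,3) = 165/364; P(at least one blue) = 1 − C(3,3)/C(14,3) = 363/364.
Since 'all 3 blue' ⊆ 'at least one blue', P(all 3 | at least one) = 165/364 / 363/364 = 5/11 ≈ 0.4545.

5/11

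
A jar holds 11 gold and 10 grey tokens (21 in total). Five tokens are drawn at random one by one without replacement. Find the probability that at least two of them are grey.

97/119

Sum the hypergeometric tail for j = 2,…,5 grey tokens.
Favorable = C(10,2)·C(11,3) + C(10,3)·C(11,2) + C(10,4)·C(11,1) + C(10,5)·C(11,0) = 16587; total = C(21,5) = 20349.
P = 16587/20349 = 97/119 ≈ 0.8151.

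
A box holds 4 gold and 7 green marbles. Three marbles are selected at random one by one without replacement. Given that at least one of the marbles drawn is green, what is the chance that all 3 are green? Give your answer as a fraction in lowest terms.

P(all 3 green) = C(7,3)/C(11,3) = 7/33; P(at least one green) = 1 − C(4,3)/C(11,3) = 161/165.
Since 'all 3 green' ⊆ 'at least one green', P(all 3 | at least one) = 7/33 / 161/165 = 5/23 ≈ 0.2174.

5/23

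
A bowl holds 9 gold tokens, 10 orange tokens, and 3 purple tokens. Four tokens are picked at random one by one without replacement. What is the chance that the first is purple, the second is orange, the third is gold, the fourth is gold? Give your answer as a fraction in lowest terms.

18/1463

Multiply the conditional probability of each draw in order, without replacement, so each draw removes one from its color and from the total.
P = (3/22) · (10/21) · (9/20) · (8/19) = 18/1463 ≈ 0.0123.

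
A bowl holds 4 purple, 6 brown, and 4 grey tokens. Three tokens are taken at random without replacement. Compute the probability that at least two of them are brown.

Sum the hypergeometric tail for j = 2,…,3 brown tokens.
Favorable = C(6,2)·C(8,1) + C(6,3)·C(8,0) = 140; total = C(14,3) = 364.
P = 140/364 = 5/13 ≈ 0.3846.

5/13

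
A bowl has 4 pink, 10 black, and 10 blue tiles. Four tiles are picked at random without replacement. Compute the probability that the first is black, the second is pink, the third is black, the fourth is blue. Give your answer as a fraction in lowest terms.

25/1771

Multiply the conditional probability of each draw in order, without replacement, so each draw removes one from its color and from the total.
P = (10/24) · (4/23) · (9/22) · (10/21) = 25/1771 ≈ 0.0141.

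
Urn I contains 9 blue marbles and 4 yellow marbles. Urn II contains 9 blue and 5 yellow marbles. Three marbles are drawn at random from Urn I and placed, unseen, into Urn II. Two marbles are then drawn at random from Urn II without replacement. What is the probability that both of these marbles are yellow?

193/1768

Condition on how many of the transferred marbles are yellow (from Urn I: 4 yellow of 13; then Urn II has 17 total).
  0 yellow: C(4,0)C(9,3)/C(13,3) = 42/143; then P = C(5,2)/C(17,2) = 5/68
  1 yellow: C(4,1)C(9,2)/C(13,3) = 72/143; then P = C(6,2)/C(17,2) = 15/136
  2 yellow: C(4,2)C(9,1)/C(13,3) = 27/143; then P = C(7,2)/C(17,2) = 21/136
  3 yellow: C(4,3)C(9,0)/C(13,3) = 2/143; then P = C(8,2)/C(17,2) = 7/34
P(both yellow) = 193/1768 ≈ 0.1092.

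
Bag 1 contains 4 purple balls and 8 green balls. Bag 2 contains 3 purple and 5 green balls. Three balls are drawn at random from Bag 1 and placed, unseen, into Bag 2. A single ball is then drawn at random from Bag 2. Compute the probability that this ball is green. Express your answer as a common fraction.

Condition on how many of the transferred balls are green (from Bag 1: 8 green of 12; then Bag 2 has 11 total).
  0 green: C(8,0)C(4,3)/C(12,3) = 1/55; then P = 5/11
  1 green: C(8,1)C(4,2)/C(12,3) = 12/55; then P = 6/11
  2 green: C(8,2)C(4,1)/C(12,3) = 28/55; then P = 7/11
  3 green: C(8,3)C(4,0)/C(12,3) = 14/55; then P = 8/11
P(green from Bag 2) = 7/11 ≈ 0.6364.

7/11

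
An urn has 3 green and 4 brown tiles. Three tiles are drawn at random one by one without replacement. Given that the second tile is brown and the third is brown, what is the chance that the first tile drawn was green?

3/5

P(first=green and the second tile is brown and the third is brown) = (3/7)·(4/6)·(3/5) = 6/35.
P(E) = Σ over first color = 6/35 + 4/35 = 2/7.
By Bayes, P(first=green | E) = 6/35 / 2/7 = 3/5 ≈ 0.6000.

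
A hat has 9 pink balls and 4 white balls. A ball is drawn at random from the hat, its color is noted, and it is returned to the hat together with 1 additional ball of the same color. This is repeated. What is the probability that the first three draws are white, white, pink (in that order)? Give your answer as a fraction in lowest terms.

Track the composition after each reinforcement of +1.
P = (4/13) · (5/14) · (9/15) = 6/91 ≈ 0.0659.

6/91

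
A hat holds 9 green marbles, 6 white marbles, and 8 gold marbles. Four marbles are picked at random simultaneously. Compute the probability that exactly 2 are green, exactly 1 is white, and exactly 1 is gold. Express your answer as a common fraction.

1728/8855

Unordered draws without replacement: count favorable combinations over C(23,4).
Favorable = C(9,2) · C(6,1) · C(8,1) = 1728; total = C(23,4) = 8855.
P = 1728/8855 = 1728/8855 ≈ 0.1951.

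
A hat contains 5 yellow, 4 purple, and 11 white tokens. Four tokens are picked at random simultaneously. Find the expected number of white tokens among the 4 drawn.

By linearity of expectation, E[X] = Σ P(draw i is white); by symmetry each draw (even without replacement) has P(white) = 11/20.
E[X] = 4 · 11/20 = 11/5 ≈ 2.2000.

11/5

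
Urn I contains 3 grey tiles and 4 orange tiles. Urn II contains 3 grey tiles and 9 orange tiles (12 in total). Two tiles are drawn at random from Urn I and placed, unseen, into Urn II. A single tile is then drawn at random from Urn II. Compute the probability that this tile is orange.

71/98

Condition on how many of the transferred tiles are orange (from Urn I: 4 orange of 7; then Urn II has 14 total).
  0 orange: C(4,0)C(3,2)/C(7,2) = 1/7; then P = 9/14
  1 orange: C(4,1)C(3,1)/C(7,2) = 4/7; then P = 10/14
  2 orange: C(4,2)C(3,0)/C(7,2) = 2/7; then P = 11/14
P(orange from Urn II) = 71/98 ≈ 0.7245.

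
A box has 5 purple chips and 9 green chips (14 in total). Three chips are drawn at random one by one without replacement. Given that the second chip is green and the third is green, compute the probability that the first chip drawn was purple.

5/12

P(first=purple and the second chip is green and the third is green) = (5/14)·(9/13)·(8/12) = 15/91.
P(E) = Σ over first color = 15/91 + 3/13 = 36/91.
By Bayes, P(first=purple | E) = 15/91 / 36/91 = 5/12 ≈ 0.4167.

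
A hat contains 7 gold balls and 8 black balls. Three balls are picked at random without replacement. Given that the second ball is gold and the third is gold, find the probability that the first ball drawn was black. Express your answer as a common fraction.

P(first=black and the second ball is gold and the third is gold) = (8/15)·(7/14)·(6/13) = 8/65.
P(E) = Σ over first color = 1/13 + 8/65 = 1/5.
By Bayes, P(first=black | E) = 8/65 / 1/5 = 8/13 ≈ 0.6154.

8/13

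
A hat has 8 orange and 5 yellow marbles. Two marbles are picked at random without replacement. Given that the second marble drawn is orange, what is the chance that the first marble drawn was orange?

P(first=orange and the second marble drawn is orange) = (8/13)·(7/12) = 14/39.
P(the second marble drawn is orange) = Σ over first color = 14/39 + 10/39 = 8/13.
By Bayes, P(first=orange | the second marble drawn is orange) = 14/39 / 8/13 = 7/12 ≈ 0.5833.

7/12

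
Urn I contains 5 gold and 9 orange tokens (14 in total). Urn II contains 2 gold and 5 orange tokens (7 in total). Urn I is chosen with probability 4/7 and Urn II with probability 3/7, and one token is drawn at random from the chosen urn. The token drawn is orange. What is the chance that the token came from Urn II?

5/11

P(orange | Urn I) = 9/14; P(orange | Urn II) = 5/7.
P(orange) = 4/7·9/14 + 3/7·5/7 = 33/49.
By Bayes' rule, P(Urn II | orange) = 15/49 / 33/49 = 5/11 ≈ 0.4545.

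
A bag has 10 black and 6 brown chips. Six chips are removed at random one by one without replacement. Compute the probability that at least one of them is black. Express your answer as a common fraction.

8007/8008

Use the complement: P(at least one black) = 1 − P(no black).
P(none) = C(6,6)/C(16,6) = 1/8008.
So P = 1 − 1/8008 = 8007/8008 ≈ 0.9999.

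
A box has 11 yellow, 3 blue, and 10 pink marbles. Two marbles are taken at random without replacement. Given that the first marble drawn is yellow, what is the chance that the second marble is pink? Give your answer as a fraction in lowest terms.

After removing 1 yellow, the box has 10 pink out of 23 remaining.
P(second is pink | given) = 10/23 ≈ 0.4348.

10/23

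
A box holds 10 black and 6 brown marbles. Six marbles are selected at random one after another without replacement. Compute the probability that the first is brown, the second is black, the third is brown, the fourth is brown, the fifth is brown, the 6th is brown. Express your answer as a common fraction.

5/4004

Multiply the conditional probability of each draw in order, without replacement, so each draw removes one from its color and from the total.
P = (6/16) · (10/15) · (5/14) · (4/13) · (3/12) · (2/11) = 5/4004 ≈ 0.0012.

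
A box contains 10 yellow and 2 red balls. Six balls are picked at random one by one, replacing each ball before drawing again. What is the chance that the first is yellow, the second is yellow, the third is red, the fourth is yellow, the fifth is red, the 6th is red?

125/46656

Multiply the conditional probability of each draw in order, with replacement (the composition resets each draw).
P = (10/12) · (10/12) · (2/12) · (10/12) · (2/12) · (2/12) = 125/46656 ≈ 0.0027.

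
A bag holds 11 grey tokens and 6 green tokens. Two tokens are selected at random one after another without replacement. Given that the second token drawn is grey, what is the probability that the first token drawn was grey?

5/8

P(first=grey and the second token drawn is grey) = (11/17)·(10/16) = 55/136.
P(the second token drawn is grey) = Σ over first color = 55/136 + 33/136 = 11/17.
By Bayes, P(first=grey | the second token drawn is grey) = 55/136 / 11/17 = 5/8 ≈ 0.6250.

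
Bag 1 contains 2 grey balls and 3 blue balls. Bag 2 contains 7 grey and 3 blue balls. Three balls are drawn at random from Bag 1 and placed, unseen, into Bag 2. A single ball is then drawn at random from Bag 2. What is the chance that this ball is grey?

41/65

Condition on how many of the transferred balls are grey (from Bag 1: 2 grey of 5; then Bag 2 has 13 total).
  0 grey: C(2,0)C(3,3)/C(5,3) = 1/10; then P = 7/13
  1 grey: C(2,1)C(3,2)/C(5,3) = 3/5; then P = 8/13
  2 grey: C(2,2)C(3,1)/C(5,3) = 3/10; then P = 9/13
P(grey from Bag 2) = 41/65 ≈ 0.6308.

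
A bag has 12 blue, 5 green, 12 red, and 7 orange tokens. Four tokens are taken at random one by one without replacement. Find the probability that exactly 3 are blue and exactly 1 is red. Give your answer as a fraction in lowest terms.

16/357

Unordered draws without replacement: count favorable combinations over C(36,4).
Favorable = C(12,3) · C(5,0) · C(12,1) · C(7,0) = 2640; total = C(36,4) = 58905.
P = 2640/58905 = 16/357 ≈ 0.0448.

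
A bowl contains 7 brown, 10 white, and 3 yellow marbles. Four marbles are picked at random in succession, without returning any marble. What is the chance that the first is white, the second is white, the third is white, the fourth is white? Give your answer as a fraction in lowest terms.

14/323

Multiply the conditional probability of each draw in order, without replacement, so each draw removes one from its color and from the total.
P = (10/20) · (9/19) · (8/18) · (7/17) = 14/323 ≈ 0.0433.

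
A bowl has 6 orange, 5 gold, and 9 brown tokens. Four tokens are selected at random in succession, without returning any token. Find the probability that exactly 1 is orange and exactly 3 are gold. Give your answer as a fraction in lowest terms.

Unordered draws without replacement: count favorable combinations over C(20,4).
Favorable = C(6,1) · C(5,3) · C(9,0) = 60; total = C(20,4) = 4845.
P = 60/4845 = 4/323 ≈ 0.0124.

4/323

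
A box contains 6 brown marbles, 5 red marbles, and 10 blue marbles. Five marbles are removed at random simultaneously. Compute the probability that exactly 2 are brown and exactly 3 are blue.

Unordered draws without replacement: count favorable combinations over C(21,5).
Favorable = C(6,2) · C(5,0) · C(10,3) = 1800; total = C(21,5) = 20349.
P = 1800/20349 = 200/2261 ≈ 0.0885.

200/2261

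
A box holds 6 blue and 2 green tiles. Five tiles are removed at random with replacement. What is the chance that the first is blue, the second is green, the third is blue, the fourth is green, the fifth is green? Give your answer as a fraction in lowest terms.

9/1024

Multiply the conditional probability of each draw in order, with replacement (the composition resets each draw).
P = (6/8) · (2/8) · (6/8) · (2/8) · (2/8) = 9/1024 ≈ 0.0088.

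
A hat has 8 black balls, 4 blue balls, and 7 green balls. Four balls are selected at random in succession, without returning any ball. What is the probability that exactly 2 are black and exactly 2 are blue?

14/323

Unordered draws without replacement: count favorable combinations over C(19,4).
Favorable = C(8,2) · C(4,2) · C(7,0) = 168; total = C(19,4) = 3876.
P = 168/3876 = 14/323 ≈ 0.0433.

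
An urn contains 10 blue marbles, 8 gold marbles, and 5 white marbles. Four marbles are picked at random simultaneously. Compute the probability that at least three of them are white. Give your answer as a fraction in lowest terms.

Sum the hypergeometric tail for j = 3,…,4 white marbles.
Favorable = C(5,3)·C(18,1) + C(5,4)·C(18,0) = 185; total = C(23,4) = 8855.
P = 185/8855 = 37/1771 ≈ 0.0209.

37/1771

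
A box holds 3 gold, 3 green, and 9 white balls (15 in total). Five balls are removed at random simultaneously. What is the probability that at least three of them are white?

Sum the hypergeometric tail for j = 3,…,5 white balls.
Favorable = C(9,3)·C(6,2) + C(9,4)·C(6,1) + C(9,5)·C(6,0) = 2142; total = C(15,5) = 3003.
P = 2142/3003 = 102/143 ≈ 0.7133.

102/143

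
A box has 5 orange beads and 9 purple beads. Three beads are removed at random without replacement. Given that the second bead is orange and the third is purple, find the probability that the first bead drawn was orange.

P(first=orange and the second bead is orange and the third is purple) = (5/14)·(4/13)·(9/12) = 15/182.
P(E) = Σ over first color = 15/182 + 15/91 = 45/182.
By Bayes, P(first=orange | E) = 15/182 / 45/182 = 1/3 ≈ 0.3333.

1/3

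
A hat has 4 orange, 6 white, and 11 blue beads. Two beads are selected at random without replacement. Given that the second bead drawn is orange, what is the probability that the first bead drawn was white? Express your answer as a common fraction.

3/10

P(first=white and the second bead drawn is orange) = (6/21)·(4/20) = 2/35.
P(the second bead drawn is orange) = Σ over first color = 1/35 + 2/35 + 11/105 = 4/21.
By Bayes, P(first=white | the second bead drawn is orange) = 2/35 / 4/21 = 3/10 ≈ 0.3000.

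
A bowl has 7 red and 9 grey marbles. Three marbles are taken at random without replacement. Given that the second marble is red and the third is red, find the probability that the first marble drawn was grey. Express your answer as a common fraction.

9/14

P(first=grey and the second marble is red and the third is red) = (9/16)·(7/15)·(6/14) = 9/80.
P(E) = Σ over first color = 1/16 + 9/80 = 7/40.
By Bayes, P(first=grey | E) = 9/80 / 7/40 = 9/14 ≈ 0.6429.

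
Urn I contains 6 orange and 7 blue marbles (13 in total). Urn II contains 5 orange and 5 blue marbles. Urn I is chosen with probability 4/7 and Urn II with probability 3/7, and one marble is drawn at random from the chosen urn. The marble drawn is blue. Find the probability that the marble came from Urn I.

56/95

P(blue | Urn I) = 7/13; P(blue | Urn II) = 1/2.
P(blue) = 4/7·7/13 + 3/7·1/2 = 95/182.
By Bayes' rule, P(Urn I | blue) = 4/13 / 95/182 = 56/95 ≈ 0.5895.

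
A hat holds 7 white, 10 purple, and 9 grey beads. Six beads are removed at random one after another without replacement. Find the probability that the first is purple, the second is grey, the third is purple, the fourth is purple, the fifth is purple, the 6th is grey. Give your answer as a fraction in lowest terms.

36/16445

Multiply the conditional probability of each draw in order, without replacement, so each draw removes one from its color and from the total.
P = (10/26) · (9/25) · (9/24) · (8/23) · (7/22) · (8/21) = 36/16445 ≈ 0.0022.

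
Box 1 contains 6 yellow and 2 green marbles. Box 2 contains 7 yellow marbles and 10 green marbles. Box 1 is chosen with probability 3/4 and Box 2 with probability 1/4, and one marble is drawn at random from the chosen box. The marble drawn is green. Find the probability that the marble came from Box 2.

P(green | Box 1) = 1/4; P(green | Box 2) = 10/17.
P(green) = 3/4·1/4 + 1/4·10/17 = 91/272.
By Bayes' rule, P(Box 2 | green) = 5/34 / 91/272 = 40/91 ≈ 0.4396.

40/91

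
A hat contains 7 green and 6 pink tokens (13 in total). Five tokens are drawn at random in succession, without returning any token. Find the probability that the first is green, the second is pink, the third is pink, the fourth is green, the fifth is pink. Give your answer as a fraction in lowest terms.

Multiply the conditional probability of each draw in order, without replacement, so each draw removes one from its color and from the total.
P = (7/13) · (6/12) · (5/11) · (6/10) · (4/9) = 14/429 ≈ 0.0326.

14/429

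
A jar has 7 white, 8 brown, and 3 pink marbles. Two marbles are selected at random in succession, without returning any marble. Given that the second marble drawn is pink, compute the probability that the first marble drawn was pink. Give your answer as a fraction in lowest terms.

2/17

P(first=pink and the second marble drawn is pink) = (3/18)·(2/17) = 1/51.
P(the second marble drawn is pink) = Σ over first color = 7/102 + 4/51 + 1/51 = 1/6.
By Bayes, P(first=pink | the second marble drawn is pink) = 1/51 / 1/6 = 2/17 ≈ 0.1176.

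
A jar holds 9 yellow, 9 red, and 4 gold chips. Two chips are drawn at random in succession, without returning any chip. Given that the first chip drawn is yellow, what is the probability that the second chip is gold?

4/21

After removing 1 yellow, the jar has 4 gold out of 21 remaining.
P(second is gold | given) = 4/21 ≈ 0.1905.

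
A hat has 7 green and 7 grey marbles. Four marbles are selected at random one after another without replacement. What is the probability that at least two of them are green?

Sum the hypergeometric tail for j = 2,…,4 green marbles.
Favorable = C(7,2)·C(7,2) + C(7,3)·C(7,1) + C(7,4)·C(7,0) = 721; total = C(14,4) = 1001.
P = 721/1001 = 103/143 ≈ 0.7203.

103/143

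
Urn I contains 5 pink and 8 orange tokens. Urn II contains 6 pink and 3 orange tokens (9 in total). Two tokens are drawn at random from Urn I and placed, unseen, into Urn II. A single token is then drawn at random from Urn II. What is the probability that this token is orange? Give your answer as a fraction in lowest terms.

5/13

Condition on how many of the transferred tokens are orange (from Urn I: 8 orange of 13; then Urn II has 11 total).
  0 orange: C(8,0)C(5,2)/C(13,2) = 5/39; then P = 3/11
  1 orange: C(8,1)C(5,1)/C(13,2) = 20/39; then P = 4/11
  2 orange: C(8,2)C(5,0)/C(13,2) = 14/39; then P = 5/11
P(orange from Urn II) = 5/13 ≈ 0.3846.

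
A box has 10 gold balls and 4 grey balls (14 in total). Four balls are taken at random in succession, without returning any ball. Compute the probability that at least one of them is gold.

1000/1001

Use the complement: P(at least one gold) = 1 − P(no gold).
P(none) = C(4,4)/C(14,4) = 1/1001.
So P = 1 − 1/1001 = 1000/1001 ≈ 0.9990.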